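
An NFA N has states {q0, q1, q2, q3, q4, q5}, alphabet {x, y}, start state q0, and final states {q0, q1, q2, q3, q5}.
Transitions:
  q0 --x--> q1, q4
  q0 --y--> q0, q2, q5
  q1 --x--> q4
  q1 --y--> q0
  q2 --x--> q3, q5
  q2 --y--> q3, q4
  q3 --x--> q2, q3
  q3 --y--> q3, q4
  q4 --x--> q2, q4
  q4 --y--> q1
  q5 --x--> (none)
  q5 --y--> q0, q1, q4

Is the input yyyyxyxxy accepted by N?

Start: {q0}
read y: {q0, q2, q5}
read y: {q0, q1, q2, q3, q4, q5}
read y: {q0, q1, q2, q3, q4, q5}
read y: {q0, q1, q2, q3, q4, q5}
read x: {q1, q2, q3, q4, q5}
read y: {q0, q1, q3, q4}
read x: {q1, q2, q3, q4}
read x: {q2, q3, q4, q5}
read y: {q0, q1, q3, q4}
Reachable ∩ accepting = {q0, q1, q3} — nonempty.

accepted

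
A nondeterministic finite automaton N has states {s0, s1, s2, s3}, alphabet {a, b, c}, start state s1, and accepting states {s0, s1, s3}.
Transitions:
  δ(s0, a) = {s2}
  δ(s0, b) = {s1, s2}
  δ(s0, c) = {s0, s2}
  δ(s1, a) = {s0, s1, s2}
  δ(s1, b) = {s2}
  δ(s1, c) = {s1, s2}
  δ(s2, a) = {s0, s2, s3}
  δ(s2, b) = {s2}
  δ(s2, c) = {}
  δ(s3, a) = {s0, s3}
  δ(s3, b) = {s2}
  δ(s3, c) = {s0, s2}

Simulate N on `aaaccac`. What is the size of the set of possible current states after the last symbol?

Start: {s1}
read a: {s0, s1, s2}
read a: {s0, s1, s2, s3}
read a: {s0, s1, s2, s3}
read c: {s0, s1, s2}
read c: {s0, s1, s2}
read a: {s0, s1, s2, s3}
read c: {s0, s1, s2}
Final reachable set {s0, s1, s2} has 3 states.

3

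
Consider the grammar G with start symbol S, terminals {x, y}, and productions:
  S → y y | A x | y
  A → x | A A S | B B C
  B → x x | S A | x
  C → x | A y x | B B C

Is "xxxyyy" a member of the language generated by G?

no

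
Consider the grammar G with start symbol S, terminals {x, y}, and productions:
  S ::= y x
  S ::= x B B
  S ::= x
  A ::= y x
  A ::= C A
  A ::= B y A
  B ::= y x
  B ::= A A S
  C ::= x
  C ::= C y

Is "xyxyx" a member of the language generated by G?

yes

S ⇒ xBB ⇒ xyxB ⇒ xyxyx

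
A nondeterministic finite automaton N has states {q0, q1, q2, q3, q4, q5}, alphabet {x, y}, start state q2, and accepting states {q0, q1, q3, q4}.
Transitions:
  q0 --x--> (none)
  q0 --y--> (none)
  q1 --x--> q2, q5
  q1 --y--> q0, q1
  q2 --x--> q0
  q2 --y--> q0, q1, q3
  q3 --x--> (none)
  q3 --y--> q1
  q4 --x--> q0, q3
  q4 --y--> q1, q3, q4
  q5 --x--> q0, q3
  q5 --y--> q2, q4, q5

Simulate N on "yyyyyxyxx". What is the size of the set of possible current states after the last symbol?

2

Start: {q2}
read y: {q0, q1, q3}
read y: {q0, q1}
read y: {q0, q1}
read y: {q0, q1}
read y: {q0, q1}
read x: {q2, q5}
read y: {q0, q1, q2, q3, q4, q5}
read x: {q0, q2, q3, q5}
read x: {q0, q3}
Final reachable set {q0, q3} has 2 states.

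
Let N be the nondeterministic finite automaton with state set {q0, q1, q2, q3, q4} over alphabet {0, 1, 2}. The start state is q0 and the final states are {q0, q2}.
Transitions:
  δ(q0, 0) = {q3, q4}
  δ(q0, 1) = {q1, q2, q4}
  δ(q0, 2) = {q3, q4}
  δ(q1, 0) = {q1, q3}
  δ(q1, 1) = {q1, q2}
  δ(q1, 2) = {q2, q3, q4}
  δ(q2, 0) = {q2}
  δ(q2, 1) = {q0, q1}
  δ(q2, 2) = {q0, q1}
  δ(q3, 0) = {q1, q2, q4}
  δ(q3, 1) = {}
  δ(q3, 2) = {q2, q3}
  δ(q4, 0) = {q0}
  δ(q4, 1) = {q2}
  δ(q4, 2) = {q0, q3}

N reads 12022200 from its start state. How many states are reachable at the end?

5

Start: {q0}
read 1: {q1, q2, q4}
read 2: {q0, q1, q2, q3, q4}
read 0: {q0, q1, q2, q3, q4}
read 2: {q0, q1, q2, q3, q4}
read 2: {q0, q1, q2, q3, q4}
read 2: {q0, q1, q2, q3, q4}
read 0: {q0, q1, q2, q3, q4}
read 0: {q0, q1, q2, q3, q4}
Final reachable set {q0, q1, q2, q3, q4} has 5 states.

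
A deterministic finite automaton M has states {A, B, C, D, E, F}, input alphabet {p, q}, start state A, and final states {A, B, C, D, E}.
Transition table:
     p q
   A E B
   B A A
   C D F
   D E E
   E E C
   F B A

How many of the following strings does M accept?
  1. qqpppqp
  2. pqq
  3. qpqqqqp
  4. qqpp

3

qqpppqp: accepted
pqq: rejected
qpqqqqp: accepted
qqpp: accepted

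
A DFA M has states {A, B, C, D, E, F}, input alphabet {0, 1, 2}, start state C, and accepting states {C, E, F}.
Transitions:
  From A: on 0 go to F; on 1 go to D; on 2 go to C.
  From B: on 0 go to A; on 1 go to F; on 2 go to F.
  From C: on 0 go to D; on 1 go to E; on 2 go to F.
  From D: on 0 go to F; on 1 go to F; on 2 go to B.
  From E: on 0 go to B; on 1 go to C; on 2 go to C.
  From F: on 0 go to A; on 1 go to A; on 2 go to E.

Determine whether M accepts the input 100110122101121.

C --1--> E
E --0--> B
B --0--> A
A --1--> D
D --1--> F
F --0--> A
A --1--> D
D --2--> B
B --2--> F
F --1--> A
A --0--> F
F --1--> A
A --1--> D
D --2--> B
B --1--> F
End in state F, which is an accepting state.

accepted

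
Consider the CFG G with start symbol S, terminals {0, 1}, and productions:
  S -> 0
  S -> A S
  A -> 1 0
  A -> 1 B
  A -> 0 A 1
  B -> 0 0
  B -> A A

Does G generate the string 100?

S ⇒ AS ⇒ 10S ⇒ 100

yes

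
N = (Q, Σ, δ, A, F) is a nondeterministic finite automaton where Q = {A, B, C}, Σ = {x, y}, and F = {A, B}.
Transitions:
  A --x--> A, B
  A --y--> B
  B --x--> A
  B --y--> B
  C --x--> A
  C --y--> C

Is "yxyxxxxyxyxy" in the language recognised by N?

accepted

Start: {A}
read y: {B}
read x: {A}
read y: {B}
read x: {A}
read x: {A, B}
read x: {A, B}
read x: {A, B}
read y: {B}
read x: {A}
read y: {B}
read x: {A}
read y: {B}
Reachable ∩ accepting = {B} — nonempty.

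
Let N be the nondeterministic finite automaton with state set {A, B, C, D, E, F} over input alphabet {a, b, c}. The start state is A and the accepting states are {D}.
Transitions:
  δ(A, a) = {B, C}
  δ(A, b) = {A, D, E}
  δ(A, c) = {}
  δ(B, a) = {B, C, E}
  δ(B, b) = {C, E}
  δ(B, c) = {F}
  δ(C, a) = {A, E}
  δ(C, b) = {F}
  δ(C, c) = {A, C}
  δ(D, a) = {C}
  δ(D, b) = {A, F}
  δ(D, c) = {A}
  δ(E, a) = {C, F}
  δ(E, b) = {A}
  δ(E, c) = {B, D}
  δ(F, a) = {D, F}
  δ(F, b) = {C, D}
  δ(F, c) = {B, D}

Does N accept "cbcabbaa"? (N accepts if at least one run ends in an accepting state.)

Start: {A}
read c: {}
The reachable set is empty and stays empty for the remaining 7 symbols.
Reachable ∩ accepting = {} — empty.

rejected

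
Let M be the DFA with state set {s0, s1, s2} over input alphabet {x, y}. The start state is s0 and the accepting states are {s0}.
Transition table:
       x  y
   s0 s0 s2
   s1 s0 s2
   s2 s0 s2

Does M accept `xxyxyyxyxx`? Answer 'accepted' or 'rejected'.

accepted

s0 --x--> s0
s0 --x--> s0
s0 --y--> s2
s2 --x--> s0
s0 --y--> s2
s2 --y--> s2
s2 --x--> s0
s0 --y--> s2
s2 --x--> s0
s0 --x--> s0
End in state s0, which is an accepting state.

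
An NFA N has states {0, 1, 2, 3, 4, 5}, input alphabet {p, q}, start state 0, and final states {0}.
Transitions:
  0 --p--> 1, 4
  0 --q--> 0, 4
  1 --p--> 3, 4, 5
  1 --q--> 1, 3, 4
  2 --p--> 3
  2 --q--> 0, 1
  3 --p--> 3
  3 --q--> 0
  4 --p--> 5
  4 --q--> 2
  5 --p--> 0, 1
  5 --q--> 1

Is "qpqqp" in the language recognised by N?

rejected

Start: {0}
read q: {0, 4}
read p: {1, 4, 5}
read q: {1, 2, 3, 4}
read q: {0, 1, 2, 3, 4}
read p: {1, 3, 4, 5}
Reachable ∩ accepting = {} — empty.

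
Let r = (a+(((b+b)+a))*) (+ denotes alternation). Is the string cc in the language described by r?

Neither a nor (((b+b)+a))* matches cc.

no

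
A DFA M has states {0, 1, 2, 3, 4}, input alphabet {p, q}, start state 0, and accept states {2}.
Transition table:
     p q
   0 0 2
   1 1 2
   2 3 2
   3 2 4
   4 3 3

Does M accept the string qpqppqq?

accepted

0 --q--> 2
2 --p--> 3
3 --q--> 4
4 --p--> 3
3 --p--> 2
2 --q--> 2
2 --q--> 2
End in state 2, which is an accepting state.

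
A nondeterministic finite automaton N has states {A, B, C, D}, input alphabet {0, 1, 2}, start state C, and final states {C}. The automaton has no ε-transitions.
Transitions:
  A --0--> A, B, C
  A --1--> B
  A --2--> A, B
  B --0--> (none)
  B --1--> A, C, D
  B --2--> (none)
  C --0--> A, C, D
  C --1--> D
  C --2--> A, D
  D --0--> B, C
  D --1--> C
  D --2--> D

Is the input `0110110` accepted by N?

accepted

Start: {C}
read 0: {A, C, D}
read 1: {B, C, D}
read 1: {A, C, D}
read 0: {A, B, C, D}
read 1: {A, B, C, D}
read 1: {A, B, C, D}
read 0: {A, B, C, D}
Reachable ∩ accepting = {C} — nonempty.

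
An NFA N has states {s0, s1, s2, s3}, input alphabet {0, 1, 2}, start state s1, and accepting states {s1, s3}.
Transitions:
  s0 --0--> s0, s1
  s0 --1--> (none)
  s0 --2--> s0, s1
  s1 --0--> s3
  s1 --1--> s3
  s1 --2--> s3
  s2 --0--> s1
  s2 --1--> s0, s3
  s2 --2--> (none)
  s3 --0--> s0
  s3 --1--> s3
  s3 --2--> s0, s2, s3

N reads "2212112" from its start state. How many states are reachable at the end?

Start: {s1}
read 2: {s3}
read 2: {s0, s2, s3}
read 1: {s0, s3}
read 2: {s0, s1, s2, s3}
read 1: {s0, s3}
read 1: {s3}
read 2: {s0, s2, s3}
Final reachable set {s0, s2, s3} has 3 states.

3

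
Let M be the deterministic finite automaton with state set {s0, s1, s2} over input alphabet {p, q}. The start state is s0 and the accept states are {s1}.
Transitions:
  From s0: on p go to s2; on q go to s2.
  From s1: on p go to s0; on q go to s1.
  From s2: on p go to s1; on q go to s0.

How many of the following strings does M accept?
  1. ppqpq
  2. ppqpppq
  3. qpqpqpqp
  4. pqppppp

ppqpq: rejected
ppqpppq: accepted
qpqpqpqp: rejected
pqppppp: accepted

2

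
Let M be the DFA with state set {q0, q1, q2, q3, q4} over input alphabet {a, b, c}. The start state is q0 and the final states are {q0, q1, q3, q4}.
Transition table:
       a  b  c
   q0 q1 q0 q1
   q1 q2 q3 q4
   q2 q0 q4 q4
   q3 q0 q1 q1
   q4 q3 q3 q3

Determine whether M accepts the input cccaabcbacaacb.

q0 --c--> q1
q1 --c--> q4
q4 --c--> q3
q3 --a--> q0
q0 --a--> q1
q1 --b--> q3
q3 --c--> q1
q1 --b--> q3
q3 --a--> q0
q0 --c--> q1
q1 --a--> q2
q2 --a--> q0
q0 --c--> q1
q1 --b--> q3
End in state q3, which is an accepting state.

accepted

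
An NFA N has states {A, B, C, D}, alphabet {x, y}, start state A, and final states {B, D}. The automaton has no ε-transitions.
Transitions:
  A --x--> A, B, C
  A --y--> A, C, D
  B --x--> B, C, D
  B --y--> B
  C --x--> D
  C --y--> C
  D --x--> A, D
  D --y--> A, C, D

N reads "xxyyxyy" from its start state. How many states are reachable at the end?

4

Start: {A}
read x: {A, B, C}
read x: {A, B, C, D}
read y: {A, B, C, D}
read y: {A, B, C, D}
read x: {A, B, C, D}
read y: {A, B, C, D}
read y: {A, B, C, D}
Final reachable set {A, B, C, D} has 4 states.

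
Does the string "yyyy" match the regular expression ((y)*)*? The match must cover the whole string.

Split into 4 pieces y · y · y · y; each matches (y)*.

yes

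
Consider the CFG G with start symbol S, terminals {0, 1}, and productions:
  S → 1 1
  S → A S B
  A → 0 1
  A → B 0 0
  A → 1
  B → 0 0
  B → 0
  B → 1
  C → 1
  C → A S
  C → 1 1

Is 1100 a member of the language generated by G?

no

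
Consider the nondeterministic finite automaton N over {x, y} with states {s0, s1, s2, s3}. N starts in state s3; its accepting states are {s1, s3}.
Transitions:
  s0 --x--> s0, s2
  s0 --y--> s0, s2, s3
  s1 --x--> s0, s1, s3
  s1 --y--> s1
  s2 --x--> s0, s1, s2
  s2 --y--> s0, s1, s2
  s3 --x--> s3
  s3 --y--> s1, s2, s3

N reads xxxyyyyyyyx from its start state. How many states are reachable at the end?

Start: {s3}
read x: {s3}
read x: {s3}
read x: {s3}
read y: {s1, s2, s3}
read y: {s0, s1, s2, s3}
read y: {s0, s1, s2, s3}
read y: {s0, s1, s2, s3}
read y: {s0, s1, s2, s3}
read y: {s0, s1, s2, s3}
read y: {s0, s1, s2, s3}
read x: {s0, s1, s2, s3}
Final reachable set {s0, s1, s2, s3} has 4 states.

4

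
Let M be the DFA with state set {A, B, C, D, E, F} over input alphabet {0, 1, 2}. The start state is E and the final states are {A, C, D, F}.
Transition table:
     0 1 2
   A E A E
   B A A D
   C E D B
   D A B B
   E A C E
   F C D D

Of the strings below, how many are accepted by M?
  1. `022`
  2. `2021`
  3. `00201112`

1

`022`: rejected
`2021`: accepted
`00201112`: rejected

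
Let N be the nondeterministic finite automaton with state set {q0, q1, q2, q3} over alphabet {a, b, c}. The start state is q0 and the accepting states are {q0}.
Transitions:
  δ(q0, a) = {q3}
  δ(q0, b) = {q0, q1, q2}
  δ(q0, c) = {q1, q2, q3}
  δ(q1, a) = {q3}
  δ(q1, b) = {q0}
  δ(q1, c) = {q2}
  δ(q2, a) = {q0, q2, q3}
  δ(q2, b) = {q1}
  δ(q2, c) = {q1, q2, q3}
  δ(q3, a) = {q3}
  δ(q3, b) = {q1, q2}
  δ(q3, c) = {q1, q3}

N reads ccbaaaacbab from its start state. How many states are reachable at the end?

3

Start: {q0}
read c: {q1, q2, q3}
read c: {q1, q2, q3}
read b: {q0, q1, q2}
read a: {q0, q2, q3}
read a: {q0, q2, q3}
read a: {q0, q2, q3}
read a: {q0, q2, q3}
read c: {q1, q2, q3}
read b: {q0, q1, q2}
read a: {q0, q2, q3}
read b: {q0, q1, q2}
Final reachable set {q0, q1, q2} has 3 states.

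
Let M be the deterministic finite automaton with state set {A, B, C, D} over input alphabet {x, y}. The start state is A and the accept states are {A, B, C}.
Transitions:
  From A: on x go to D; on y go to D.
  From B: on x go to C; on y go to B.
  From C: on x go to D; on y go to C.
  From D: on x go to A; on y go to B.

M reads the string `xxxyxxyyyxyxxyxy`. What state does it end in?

D

A --x--> D
D --x--> A
A --x--> D
D --y--> B
B --x--> C
C --x--> D
D --y--> B
B --y--> B
B --y--> B
B --x--> C
C --y--> C
C --x--> D
D --x--> A
A --y--> D
D --x--> A
A --y--> D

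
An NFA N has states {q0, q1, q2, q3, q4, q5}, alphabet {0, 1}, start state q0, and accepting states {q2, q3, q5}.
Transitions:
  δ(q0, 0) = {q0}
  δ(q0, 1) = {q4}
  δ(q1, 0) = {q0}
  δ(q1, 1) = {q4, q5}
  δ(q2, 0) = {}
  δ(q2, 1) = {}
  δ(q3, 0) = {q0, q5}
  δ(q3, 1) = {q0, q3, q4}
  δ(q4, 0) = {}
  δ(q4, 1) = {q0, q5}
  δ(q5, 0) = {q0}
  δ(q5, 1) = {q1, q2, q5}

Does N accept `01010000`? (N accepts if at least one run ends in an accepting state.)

rejected

Start: {q0}
read 0: {q0}
read 1: {q4}
read 0: {}
The reachable set is empty and stays empty for the remaining 5 symbols.
Reachable ∩ accepting = {} — empty.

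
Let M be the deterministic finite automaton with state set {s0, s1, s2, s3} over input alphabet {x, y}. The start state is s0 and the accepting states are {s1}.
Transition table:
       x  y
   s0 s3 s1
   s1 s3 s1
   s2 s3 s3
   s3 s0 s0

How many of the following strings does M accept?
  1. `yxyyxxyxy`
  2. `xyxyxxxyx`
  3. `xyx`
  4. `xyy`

`yxyyxxyxy`: rejected
`xyxyxxxyx`: rejected
`xyx`: rejected
`xyy`: accepted

1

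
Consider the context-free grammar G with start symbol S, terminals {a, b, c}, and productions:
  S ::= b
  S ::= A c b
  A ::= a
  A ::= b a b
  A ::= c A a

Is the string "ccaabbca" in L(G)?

no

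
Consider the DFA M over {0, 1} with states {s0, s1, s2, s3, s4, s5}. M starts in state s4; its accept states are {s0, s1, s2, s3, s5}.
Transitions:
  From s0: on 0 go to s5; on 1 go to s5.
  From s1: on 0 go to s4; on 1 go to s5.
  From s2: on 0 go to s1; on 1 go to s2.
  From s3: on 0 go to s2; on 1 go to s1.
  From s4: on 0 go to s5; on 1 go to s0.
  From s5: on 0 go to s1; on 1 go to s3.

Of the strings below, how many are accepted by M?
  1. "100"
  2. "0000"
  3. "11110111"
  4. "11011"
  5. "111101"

"100": accepted
"0000": accepted
"11110111": accepted
"11011": accepted
"111101": accepted

5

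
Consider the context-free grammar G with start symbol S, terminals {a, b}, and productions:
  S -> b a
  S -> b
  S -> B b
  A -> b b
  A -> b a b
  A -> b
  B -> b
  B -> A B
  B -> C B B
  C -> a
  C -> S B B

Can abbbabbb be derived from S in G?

S ⇒ Bb ⇒ CBBb ⇒ aBBb ⇒ aABBb ⇒ abBBb ⇒ abbBb ⇒ abbABb ⇒ abbbabBb ⇒ abbbabbb

yes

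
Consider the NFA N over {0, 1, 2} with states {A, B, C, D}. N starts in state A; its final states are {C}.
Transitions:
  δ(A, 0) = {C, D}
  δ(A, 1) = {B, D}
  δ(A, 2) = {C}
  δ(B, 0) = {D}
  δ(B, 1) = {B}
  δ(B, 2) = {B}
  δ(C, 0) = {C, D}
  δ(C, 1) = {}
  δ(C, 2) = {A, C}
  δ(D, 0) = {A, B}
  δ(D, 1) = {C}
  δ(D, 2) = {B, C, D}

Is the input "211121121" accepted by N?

rejected

Start: {A}
read 2: {C}
read 1: {}
The reachable set is empty and stays empty for the remaining 7 symbols.
Reachable ∩ accepting = {} — empty.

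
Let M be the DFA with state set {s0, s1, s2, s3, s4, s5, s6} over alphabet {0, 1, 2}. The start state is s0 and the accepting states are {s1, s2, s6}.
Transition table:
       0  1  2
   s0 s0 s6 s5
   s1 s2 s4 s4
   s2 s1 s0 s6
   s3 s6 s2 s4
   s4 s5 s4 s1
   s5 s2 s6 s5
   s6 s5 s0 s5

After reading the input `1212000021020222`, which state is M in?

s0 --1--> s6
s6 --2--> s5
s5 --1--> s6
s6 --2--> s5
s5 --0--> s2
s2 --0--> s1
s1 --0--> s2
s2 --0--> s1
s1 --2--> s4
s4 --1--> s4
s4 --0--> s5
s5 --2--> s5
s5 --0--> s2
s2 --2--> s6
s6 --2--> s5
s5 --2--> s5

s5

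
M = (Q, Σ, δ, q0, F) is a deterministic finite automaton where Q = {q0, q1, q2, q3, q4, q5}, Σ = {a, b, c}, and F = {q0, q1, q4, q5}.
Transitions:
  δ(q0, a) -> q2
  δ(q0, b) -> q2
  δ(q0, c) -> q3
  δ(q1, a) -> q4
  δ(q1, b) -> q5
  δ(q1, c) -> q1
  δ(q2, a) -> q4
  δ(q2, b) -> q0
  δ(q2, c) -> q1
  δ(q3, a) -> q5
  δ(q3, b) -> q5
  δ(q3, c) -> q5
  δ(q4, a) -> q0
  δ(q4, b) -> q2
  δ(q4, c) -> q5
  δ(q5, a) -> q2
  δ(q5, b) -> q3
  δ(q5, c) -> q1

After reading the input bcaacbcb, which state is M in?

q0 --b--> q2
q2 --c--> q1
q1 --a--> q4
q4 --a--> q0
q0 --c--> q3
q3 --b--> q5
q5 --c--> q1
q1 --b--> q5

q5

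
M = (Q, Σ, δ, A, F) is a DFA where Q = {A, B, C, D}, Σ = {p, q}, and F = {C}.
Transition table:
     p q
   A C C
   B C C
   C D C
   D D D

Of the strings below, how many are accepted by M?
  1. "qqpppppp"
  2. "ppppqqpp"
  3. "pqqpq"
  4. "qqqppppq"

"qqpppppp": rejected
"ppppqqpp": rejected
"pqqpq": rejected
"qqqppppq": rejected

0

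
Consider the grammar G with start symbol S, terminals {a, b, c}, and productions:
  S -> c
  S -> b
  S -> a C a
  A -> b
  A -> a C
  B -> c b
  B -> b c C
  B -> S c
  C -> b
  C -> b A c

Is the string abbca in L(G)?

S ⇒ aCa ⇒ abAca ⇒ abbca

yes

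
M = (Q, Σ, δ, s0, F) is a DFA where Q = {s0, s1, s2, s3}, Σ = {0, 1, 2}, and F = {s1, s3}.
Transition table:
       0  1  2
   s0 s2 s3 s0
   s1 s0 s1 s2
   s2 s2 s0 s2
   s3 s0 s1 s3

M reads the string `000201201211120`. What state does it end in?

s0 --0--> s2
s2 --0--> s2
s2 --0--> s2
s2 --2--> s2
s2 --0--> s2
s2 --1--> s0
s0 --2--> s0
s0 --0--> s2
s2 --1--> s0
s0 --2--> s0
s0 --1--> s3
s3 --1--> s1
s1 --1--> s1
s1 --2--> s2
s2 --0--> s2

s2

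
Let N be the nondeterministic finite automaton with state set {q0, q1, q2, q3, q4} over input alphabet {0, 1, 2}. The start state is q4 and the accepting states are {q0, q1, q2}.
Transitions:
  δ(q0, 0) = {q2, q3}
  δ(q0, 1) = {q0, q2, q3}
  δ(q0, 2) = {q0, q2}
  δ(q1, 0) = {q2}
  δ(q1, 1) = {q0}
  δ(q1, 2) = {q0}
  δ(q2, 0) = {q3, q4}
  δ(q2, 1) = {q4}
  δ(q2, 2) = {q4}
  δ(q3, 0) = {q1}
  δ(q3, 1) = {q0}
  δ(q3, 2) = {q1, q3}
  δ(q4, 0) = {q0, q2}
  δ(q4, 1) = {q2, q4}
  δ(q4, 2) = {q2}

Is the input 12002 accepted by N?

accepted

Start: {q4}
read 1: {q2, q4}
read 2: {q2, q4}
read 0: {q0, q2, q3, q4}
read 0: {q0, q1, q2, q3, q4}
read 2: {q0, q1, q2, q3, q4}
Reachable ∩ accepting = {q0, q1, q2} — nonempty.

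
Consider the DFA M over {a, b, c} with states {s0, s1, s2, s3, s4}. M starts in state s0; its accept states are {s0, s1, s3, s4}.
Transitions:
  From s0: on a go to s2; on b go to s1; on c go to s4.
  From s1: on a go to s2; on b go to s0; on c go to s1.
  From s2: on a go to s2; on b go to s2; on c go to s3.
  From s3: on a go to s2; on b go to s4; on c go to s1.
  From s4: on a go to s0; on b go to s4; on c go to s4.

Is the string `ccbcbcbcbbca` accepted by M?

accepted

s0 --c--> s4
s4 --c--> s4
s4 --b--> s4
s4 --c--> s4
s4 --b--> s4
s4 --c--> s4
s4 --b--> s4
s4 --c--> s4
s4 --b--> s4
s4 --b--> s4
s4 --c--> s4
s4 --a--> s0
End in state s0, which is an accepting state.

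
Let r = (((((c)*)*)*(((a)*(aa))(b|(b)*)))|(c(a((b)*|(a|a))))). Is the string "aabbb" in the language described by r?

yes

The left alternative ((((c)*)*)*(((a)*(aa))(b|(b)*))) matches aabbb.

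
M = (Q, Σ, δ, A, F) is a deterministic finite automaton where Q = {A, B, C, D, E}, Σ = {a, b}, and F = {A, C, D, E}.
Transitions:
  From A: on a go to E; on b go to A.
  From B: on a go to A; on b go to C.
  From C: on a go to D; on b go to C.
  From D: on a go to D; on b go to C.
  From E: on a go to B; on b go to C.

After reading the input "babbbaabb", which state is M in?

C

A --b--> A
A --a--> E
E --b--> C
C --b--> C
C --b--> C
C --a--> D
D --a--> D
D --b--> C
C --b--> C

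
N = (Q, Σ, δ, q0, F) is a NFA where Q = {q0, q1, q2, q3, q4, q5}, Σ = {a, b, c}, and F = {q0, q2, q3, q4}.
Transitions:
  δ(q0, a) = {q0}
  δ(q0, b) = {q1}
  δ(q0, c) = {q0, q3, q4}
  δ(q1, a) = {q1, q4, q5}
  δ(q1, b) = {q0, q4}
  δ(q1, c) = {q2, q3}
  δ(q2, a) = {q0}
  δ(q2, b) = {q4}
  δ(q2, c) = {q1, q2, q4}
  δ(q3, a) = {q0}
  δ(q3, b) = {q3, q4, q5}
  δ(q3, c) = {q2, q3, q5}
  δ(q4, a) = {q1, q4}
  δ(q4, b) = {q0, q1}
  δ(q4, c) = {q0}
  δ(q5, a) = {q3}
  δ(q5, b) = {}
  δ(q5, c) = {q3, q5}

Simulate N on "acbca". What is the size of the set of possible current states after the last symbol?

4

Start: {q0}
read a: {q0}
read c: {q0, q3, q4}
read b: {q0, q1, q3, q4, q5}
read c: {q0, q2, q3, q4, q5}
read a: {q0, q1, q3, q4}
Final reachable set {q0, q1, q3, q4} has 4 states.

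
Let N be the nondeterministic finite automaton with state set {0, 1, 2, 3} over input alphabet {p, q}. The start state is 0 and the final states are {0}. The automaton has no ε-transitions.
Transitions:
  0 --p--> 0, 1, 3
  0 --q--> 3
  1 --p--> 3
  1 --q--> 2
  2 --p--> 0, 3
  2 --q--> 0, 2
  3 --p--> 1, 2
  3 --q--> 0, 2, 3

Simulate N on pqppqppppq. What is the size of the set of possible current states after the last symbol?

3

Start: {0}
read p: {0, 1, 3}
read q: {0, 2, 3}
read p: {0, 1, 2, 3}
read p: {0, 1, 2, 3}
read q: {0, 2, 3}
read p: {0, 1, 2, 3}
read p: {0, 1, 2, 3}
read p: {0, 1, 2, 3}
read p: {0, 1, 2, 3}
read q: {0, 2, 3}
Final reachable set {0, 2, 3} has 3 states.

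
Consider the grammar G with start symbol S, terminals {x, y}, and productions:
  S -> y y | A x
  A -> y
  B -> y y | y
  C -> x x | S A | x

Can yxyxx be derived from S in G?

no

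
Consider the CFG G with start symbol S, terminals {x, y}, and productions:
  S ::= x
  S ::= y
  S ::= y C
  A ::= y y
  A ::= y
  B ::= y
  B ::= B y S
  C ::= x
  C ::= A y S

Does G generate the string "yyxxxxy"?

no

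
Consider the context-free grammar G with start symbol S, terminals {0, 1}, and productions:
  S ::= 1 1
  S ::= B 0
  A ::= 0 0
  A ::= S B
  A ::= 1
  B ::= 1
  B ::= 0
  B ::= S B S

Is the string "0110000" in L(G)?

no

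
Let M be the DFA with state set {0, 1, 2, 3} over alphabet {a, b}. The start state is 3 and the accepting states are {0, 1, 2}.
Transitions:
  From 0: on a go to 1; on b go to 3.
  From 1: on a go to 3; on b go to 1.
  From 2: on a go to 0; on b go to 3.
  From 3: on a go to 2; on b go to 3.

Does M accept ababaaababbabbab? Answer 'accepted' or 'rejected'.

3 --a--> 2
2 --b--> 3
3 --a--> 2
2 --b--> 3
3 --a--> 2
2 --a--> 0
0 --a--> 1
1 --b--> 1
1 --a--> 3
3 --b--> 3
3 --b--> 3
3 --a--> 2
2 --b--> 3
3 --b--> 3
3 --a--> 2
2 --b--> 3
End in state 3, which is not an accepting state.

rejected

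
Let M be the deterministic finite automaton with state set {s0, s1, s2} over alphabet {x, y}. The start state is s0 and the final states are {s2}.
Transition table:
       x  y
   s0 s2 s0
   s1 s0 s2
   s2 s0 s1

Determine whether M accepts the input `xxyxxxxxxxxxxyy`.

rejected

s0 --x--> s2
s2 --x--> s0
s0 --y--> s0
s0 --x--> s2
s2 --x--> s0
s0 --x--> s2
s2 --x--> s0
s0 --x--> s2
s2 --x--> s0
s0 --x--> s2
s2 --x--> s0
s0 --x--> s2
s2 --x--> s0
s0 --y--> s0
s0 --y--> s0
End in state s0, which is not an accepting state.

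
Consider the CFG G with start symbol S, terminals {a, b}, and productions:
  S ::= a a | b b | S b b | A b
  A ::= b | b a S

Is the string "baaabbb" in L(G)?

yes

S ⇒ Sbb ⇒ Abbb ⇒ baSbbb ⇒ baaabbb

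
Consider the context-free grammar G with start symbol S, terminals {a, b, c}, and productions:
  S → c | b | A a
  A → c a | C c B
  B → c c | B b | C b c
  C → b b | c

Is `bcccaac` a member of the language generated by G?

no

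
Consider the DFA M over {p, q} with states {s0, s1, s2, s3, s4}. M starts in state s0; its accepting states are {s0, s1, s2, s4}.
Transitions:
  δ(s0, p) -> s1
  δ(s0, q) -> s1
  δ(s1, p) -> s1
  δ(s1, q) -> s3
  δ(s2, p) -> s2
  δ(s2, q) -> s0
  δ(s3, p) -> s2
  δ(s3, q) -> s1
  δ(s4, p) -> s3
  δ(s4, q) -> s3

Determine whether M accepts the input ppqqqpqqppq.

rejected

s0 --p--> s1
s1 --p--> s1
s1 --q--> s3
s3 --q--> s1
s1 --q--> s3
s3 --p--> s2
s2 --q--> s0
s0 --q--> s1
s1 --p--> s1
s1 --p--> s1
s1 --q--> s3
End in state s3, which is not an accepting state.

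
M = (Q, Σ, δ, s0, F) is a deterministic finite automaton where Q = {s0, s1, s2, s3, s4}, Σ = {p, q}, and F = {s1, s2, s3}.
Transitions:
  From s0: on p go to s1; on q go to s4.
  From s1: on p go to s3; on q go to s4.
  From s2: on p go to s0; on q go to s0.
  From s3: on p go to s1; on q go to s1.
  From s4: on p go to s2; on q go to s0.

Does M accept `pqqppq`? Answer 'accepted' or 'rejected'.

accepted

s0 --p--> s1
s1 --q--> s4
s4 --q--> s0
s0 --p--> s1
s1 --p--> s3
s3 --q--> s1
End in state s1, which is an accepting state.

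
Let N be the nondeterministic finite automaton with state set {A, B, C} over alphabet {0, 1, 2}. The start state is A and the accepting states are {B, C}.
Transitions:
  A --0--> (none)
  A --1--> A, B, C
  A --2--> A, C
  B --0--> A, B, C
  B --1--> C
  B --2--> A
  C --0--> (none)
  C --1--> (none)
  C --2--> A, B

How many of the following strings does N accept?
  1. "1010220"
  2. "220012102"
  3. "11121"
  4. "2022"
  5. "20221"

3

"1010220": accepted
"220012102": accepted
"11121": accepted
"2022": rejected
"20221": rejected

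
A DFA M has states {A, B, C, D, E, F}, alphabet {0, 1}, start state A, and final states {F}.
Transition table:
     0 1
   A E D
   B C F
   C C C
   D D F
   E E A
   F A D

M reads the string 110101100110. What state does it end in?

A --1--> D
D --1--> F
F --0--> A
A --1--> D
D --0--> D
D --1--> F
F --1--> D
D --0--> D
D --0--> D
D --1--> F
F --1--> D
D --0--> D

D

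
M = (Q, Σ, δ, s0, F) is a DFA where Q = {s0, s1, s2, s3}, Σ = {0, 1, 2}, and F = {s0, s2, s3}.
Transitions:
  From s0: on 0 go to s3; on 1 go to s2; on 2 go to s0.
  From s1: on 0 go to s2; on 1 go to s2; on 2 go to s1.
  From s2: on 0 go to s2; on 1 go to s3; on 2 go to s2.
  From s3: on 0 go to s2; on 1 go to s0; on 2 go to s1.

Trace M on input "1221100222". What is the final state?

s0 --1--> s2
s2 --2--> s2
s2 --2--> s2
s2 --1--> s3
s3 --1--> s0
s0 --0--> s3
s3 --0--> s2
s2 --2--> s2
s2 --2--> s2
s2 --2--> s2

s2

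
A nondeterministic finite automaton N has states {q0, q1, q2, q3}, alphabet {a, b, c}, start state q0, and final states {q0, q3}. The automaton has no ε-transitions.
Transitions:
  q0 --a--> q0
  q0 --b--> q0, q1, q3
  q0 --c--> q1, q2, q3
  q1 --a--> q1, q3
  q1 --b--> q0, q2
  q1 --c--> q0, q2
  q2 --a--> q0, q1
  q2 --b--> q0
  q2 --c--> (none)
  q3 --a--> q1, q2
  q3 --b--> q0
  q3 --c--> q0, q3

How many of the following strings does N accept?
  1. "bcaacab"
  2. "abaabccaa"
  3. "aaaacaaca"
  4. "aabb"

4

"bcaacab": accepted
"abaabccaa": accepted
"aaaacaaca": accepted
"aabb": accepted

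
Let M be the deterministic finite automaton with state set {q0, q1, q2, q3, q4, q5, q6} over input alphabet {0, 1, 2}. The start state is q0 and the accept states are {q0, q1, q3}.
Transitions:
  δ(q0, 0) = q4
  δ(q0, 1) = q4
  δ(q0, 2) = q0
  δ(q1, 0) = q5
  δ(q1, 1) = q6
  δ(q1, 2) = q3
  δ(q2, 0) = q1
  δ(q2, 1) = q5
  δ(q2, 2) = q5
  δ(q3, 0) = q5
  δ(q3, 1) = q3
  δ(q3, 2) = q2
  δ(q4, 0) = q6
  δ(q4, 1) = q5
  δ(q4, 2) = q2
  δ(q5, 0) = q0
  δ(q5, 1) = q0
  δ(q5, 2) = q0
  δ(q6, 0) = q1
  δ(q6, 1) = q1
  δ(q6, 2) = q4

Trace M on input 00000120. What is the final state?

q1

q0 --0--> q4
q4 --0--> q6
q6 --0--> q1
q1 --0--> q5
q5 --0--> q0
q0 --1--> q4
q4 --2--> q2
q2 --0--> q1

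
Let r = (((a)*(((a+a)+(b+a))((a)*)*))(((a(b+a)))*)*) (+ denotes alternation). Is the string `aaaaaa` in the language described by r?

Split as aa·aaaa: ((a)*(((a+a)+(b+a))((a)*)*)) matches aa and (((a(b+a)))*)* matches aaaa.

yes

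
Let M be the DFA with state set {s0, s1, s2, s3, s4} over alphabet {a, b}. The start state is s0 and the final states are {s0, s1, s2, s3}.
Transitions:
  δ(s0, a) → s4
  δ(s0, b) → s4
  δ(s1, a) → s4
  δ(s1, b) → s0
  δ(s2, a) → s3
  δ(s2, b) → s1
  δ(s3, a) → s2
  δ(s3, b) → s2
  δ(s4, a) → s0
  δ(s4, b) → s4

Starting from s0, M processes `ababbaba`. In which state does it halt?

s0

s0 --a--> s4
s4 --b--> s4
s4 --a--> s0
s0 --b--> s4
s4 --b--> s4
s4 --a--> s0
s0 --b--> s4
s4 --a--> s0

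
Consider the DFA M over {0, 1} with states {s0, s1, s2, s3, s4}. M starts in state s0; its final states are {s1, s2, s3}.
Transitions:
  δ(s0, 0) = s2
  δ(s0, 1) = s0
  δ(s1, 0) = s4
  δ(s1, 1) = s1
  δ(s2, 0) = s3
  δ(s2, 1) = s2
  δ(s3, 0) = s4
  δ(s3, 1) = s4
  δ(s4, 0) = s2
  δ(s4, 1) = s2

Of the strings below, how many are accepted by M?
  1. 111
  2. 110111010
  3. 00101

111: rejected
110111010: accepted
00101: accepted

2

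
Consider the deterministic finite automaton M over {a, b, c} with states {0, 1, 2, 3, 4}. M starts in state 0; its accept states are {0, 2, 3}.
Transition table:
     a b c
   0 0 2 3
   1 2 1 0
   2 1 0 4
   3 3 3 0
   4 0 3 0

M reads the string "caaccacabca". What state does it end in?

0

0 --c--> 3
3 --a--> 3
3 --a--> 3
3 --c--> 0
0 --c--> 3
3 --a--> 3
3 --c--> 0
0 --a--> 0
0 --b--> 2
2 --c--> 4
4 --a--> 0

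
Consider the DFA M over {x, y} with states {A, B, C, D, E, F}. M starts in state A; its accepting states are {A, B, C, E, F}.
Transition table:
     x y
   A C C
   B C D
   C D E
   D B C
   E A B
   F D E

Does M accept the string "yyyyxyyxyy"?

accepted

A --y--> C
C --y--> E
E --y--> B
B --y--> D
D --x--> B
B --y--> D
D --y--> C
C --x--> D
D --y--> C
C --y--> E
End in state E, which is an accepting state.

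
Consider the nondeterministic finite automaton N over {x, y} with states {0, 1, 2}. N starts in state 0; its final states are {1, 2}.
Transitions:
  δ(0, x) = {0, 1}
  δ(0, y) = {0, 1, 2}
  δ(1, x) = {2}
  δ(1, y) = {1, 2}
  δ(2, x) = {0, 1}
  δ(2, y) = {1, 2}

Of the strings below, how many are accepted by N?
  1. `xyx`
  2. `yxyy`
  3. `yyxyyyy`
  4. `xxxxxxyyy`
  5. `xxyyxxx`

`xyx`: accepted
`yxyy`: accepted
`yyxyyyy`: accepted
`xxxxxxyyy`: accepted
`xxyyxxx`: accepted

5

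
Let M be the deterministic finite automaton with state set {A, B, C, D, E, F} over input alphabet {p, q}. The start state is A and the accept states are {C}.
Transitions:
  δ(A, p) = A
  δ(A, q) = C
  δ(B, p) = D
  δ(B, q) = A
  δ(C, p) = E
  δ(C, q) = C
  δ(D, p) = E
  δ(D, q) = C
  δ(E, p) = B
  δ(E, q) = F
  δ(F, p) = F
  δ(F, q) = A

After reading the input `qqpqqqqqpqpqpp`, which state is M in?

A --q--> C
C --q--> C
C --p--> E
E --q--> F
F --q--> A
A --q--> C
C --q--> C
C --q--> C
C --p--> E
E --q--> F
F --p--> F
F --q--> A
A --p--> A
A --p--> A

A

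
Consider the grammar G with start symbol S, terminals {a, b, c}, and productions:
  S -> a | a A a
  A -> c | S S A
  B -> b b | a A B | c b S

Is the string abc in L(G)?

no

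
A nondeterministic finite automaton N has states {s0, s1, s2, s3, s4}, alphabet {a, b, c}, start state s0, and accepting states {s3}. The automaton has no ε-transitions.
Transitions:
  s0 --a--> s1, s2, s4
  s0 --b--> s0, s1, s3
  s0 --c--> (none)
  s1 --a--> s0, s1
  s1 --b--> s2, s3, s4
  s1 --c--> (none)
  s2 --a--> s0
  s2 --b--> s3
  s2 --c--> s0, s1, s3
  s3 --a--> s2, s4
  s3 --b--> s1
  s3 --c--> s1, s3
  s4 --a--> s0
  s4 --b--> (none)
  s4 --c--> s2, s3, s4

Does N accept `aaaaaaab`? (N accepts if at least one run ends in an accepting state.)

Start: {s0}
read a: {s1, s2, s4}
read a: {s0, s1}
read a: {s0, s1, s2, s4}
read a: {s0, s1, s2, s4}
read a: {s0, s1, s2, s4}
read a: {s0, s1, s2, s4}
read a: {s0, s1, s2, s4}
read b: {s0, s1, s2, s3, s4}
Reachable ∩ accepting = {s3} — nonempty.

accepted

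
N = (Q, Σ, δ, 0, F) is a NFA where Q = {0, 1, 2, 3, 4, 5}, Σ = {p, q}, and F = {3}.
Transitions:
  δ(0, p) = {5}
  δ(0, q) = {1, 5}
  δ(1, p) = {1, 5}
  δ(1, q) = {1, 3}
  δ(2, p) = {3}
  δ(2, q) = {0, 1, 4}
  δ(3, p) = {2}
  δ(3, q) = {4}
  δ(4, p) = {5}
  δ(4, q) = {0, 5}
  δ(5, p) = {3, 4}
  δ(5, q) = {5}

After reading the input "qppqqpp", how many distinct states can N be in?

5

Start: {0}
read q: {1, 5}
read p: {1, 3, 4, 5}
read p: {1, 2, 3, 4, 5}
read q: {0, 1, 3, 4, 5}
read q: {0, 1, 3, 4, 5}
read p: {1, 2, 3, 4, 5}
read p: {1, 2, 3, 4, 5}
Final reachable set {1, 2, 3, 4, 5} has 5 states.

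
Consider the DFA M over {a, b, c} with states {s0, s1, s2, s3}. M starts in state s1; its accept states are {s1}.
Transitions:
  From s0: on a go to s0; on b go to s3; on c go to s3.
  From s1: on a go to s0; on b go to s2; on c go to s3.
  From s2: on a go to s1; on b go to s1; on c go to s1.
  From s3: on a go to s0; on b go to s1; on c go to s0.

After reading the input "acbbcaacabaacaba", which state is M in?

s0

s1 --a--> s0
s0 --c--> s3
s3 --b--> s1
s1 --b--> s2
s2 --c--> s1
s1 --a--> s0
s0 --a--> s0
s0 --c--> s3
s3 --a--> s0
s0 --b--> s3
s3 --a--> s0
s0 --a--> s0
s0 --c--> s3
s3 --a--> s0
s0 --b--> s3
s3 --a--> s0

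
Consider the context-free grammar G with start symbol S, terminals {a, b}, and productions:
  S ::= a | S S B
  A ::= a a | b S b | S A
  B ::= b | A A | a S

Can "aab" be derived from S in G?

S ⇒ SSB ⇒ aSB ⇒ aaB ⇒ aab

yes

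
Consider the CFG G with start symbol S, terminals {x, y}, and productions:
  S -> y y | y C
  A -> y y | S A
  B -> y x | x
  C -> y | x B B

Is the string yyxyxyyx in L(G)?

no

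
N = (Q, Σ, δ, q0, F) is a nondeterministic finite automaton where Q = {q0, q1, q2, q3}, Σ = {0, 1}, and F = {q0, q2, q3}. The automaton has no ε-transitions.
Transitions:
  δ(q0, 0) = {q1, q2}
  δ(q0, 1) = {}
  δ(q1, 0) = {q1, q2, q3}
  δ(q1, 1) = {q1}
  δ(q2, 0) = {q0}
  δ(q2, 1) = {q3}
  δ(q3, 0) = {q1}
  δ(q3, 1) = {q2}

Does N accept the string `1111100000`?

rejected

Start: {q0}
read 1: {}
The reachable set is empty and stays empty for the remaining 9 symbols.
Reachable ∩ accepting = {} — empty.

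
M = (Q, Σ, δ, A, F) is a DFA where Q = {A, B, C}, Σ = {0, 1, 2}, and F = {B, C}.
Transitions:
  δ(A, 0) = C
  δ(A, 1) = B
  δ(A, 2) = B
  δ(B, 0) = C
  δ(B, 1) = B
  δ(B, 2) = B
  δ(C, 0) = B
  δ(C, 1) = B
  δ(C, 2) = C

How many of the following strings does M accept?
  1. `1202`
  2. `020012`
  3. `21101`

3

`1202`: accepted
`020012`: accepted
`21101`: accepted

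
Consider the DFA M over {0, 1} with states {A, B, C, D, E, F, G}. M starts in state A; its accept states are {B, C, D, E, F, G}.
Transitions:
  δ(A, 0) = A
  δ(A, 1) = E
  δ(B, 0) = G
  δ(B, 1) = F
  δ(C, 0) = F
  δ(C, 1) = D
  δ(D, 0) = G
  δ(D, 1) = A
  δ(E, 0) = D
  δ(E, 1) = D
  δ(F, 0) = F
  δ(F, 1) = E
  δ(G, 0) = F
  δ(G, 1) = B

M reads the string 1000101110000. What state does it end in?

A --1--> E
E --0--> D
D --0--> G
G --0--> F
F --1--> E
E --0--> D
D --1--> A
A --1--> E
E --1--> D
D --0--> G
G --0--> F
F --0--> F
F --0--> F

F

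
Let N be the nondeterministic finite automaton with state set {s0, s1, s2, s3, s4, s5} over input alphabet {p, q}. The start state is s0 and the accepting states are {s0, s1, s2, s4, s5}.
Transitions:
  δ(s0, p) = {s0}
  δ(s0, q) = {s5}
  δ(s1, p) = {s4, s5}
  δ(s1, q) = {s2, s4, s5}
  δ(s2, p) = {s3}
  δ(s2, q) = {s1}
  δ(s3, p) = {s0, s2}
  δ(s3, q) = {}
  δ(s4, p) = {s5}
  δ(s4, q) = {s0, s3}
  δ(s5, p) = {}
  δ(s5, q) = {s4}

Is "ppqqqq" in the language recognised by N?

Start: {s0}
read p: {s0}
read p: {s0}
read q: {s5}
read q: {s4}
read q: {s0, s3}
read q: {s5}
Reachable ∩ accepting = {s5} — nonempty.

accepted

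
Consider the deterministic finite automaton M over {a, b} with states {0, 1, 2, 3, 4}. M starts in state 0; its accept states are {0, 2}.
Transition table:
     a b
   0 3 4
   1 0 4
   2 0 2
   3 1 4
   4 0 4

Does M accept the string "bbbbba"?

0 --b--> 4
4 --b--> 4
4 --b--> 4
4 --b--> 4
4 --b--> 4
4 --a--> 0
End in state 0, which is an accepting state.

accepted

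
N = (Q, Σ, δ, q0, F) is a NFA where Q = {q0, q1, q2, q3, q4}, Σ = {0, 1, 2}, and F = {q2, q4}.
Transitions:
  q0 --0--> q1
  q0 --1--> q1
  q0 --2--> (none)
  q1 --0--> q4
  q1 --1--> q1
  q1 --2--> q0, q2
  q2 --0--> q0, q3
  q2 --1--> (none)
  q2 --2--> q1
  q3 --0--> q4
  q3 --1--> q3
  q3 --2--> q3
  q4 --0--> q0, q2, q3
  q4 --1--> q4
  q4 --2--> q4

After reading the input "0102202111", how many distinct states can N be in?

Start: {q0}
read 0: {q1}
read 1: {q1}
read 0: {q4}
read 2: {q4}
read 2: {q4}
read 0: {q0, q2, q3}
read 2: {q1, q3}
read 1: {q1, q3}
read 1: {q1, q3}
read 1: {q1, q3}
Final reachable set {q1, q3} has 2 states.

2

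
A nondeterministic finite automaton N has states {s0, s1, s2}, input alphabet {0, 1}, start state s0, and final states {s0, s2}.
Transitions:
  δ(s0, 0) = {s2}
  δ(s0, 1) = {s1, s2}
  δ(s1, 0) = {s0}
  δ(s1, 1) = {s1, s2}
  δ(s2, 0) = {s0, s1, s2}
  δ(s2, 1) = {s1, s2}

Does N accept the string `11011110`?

accepted

Start: {s0}
read 1: {s1, s2}
read 1: {s1, s2}
read 0: {s0, s1, s2}
read 1: {s1, s2}
read 1: {s1, s2}
read 1: {s1, s2}
read 1: {s1, s2}
read 0: {s0, s1, s2}
Reachable ∩ accepting = {s0, s2} — nonempty.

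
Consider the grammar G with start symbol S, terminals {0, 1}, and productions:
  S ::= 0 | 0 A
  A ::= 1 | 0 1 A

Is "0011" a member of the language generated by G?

yes

S ⇒ 0A ⇒ 001A ⇒ 0011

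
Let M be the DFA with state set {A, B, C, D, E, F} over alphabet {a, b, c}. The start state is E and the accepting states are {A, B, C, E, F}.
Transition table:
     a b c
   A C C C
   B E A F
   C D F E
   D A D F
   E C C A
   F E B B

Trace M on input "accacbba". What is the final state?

E

E --a--> C
C --c--> E
E --c--> A
A --a--> C
C --c--> E
E --b--> C
C --b--> F
F --a--> E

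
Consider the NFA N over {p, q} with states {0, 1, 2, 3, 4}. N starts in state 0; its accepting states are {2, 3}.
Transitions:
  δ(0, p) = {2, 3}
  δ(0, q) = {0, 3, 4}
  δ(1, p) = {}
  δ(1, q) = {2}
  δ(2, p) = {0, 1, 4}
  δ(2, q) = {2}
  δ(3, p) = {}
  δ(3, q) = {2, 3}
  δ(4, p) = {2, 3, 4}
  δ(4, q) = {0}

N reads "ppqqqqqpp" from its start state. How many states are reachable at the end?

5

Start: {0}
read p: {2, 3}
read p: {0, 1, 4}
read q: {0, 2, 3, 4}
read q: {0, 2, 3, 4}
read q: {0, 2, 3, 4}
read q: {0, 2, 3, 4}
read q: {0, 2, 3, 4}
read p: {0, 1, 2, 3, 4}
read p: {0, 1, 2, 3, 4}
Final reachable set {0, 1, 2, 3, 4} has 5 states.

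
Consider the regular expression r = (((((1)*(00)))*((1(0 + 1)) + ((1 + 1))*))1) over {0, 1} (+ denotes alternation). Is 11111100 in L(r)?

No split of 11111100 into u·v has ((((1)*(00)))*((1(0+1))+((1+1))*)) matching u and 1 matching v.

no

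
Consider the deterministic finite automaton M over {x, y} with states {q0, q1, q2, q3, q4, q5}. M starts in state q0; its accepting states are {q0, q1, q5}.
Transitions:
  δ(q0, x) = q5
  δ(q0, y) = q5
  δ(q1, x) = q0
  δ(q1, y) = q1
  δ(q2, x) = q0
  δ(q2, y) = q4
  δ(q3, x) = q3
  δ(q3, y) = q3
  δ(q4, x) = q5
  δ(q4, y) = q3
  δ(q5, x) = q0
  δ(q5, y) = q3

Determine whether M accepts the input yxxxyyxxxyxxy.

rejected

q0 --y--> q5
q5 --x--> q0
q0 --x--> q5
q5 --x--> q0
q0 --y--> q5
q5 --y--> q3
q3 --x--> q3
q3 --x--> q3
q3 --x--> q3
q3 --y--> q3
q3 --x--> q3
q3 --x--> q3
q3 --y--> q3
End in state q3, which is not an accepting state.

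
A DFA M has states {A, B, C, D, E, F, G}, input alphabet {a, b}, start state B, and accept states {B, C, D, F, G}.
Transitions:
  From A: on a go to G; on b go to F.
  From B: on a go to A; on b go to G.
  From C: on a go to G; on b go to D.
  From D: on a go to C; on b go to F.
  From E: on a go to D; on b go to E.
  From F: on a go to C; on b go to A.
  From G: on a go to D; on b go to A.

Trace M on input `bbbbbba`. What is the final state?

B --b--> G
G --b--> A
A --b--> F
F --b--> A
A --b--> F
F --b--> A
A --a--> G

G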